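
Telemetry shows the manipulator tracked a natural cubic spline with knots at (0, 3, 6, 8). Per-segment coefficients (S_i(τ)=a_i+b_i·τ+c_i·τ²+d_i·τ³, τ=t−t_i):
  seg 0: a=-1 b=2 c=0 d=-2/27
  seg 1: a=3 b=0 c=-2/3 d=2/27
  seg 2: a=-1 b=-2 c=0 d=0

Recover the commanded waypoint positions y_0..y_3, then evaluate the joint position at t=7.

y_0=-1 y_1=3 y_2=-1 y_3=-5
S(7) = -3

y_0 = S_0(0) = a_0 = -1
y_1 = S_1(0) = a_1 = 3
y_2 = S_2(0) = a_2 = -1
y_3 = S_2(2) = -5
t_q=7 is in segment 2 (τ=1); S_2(τ)=-3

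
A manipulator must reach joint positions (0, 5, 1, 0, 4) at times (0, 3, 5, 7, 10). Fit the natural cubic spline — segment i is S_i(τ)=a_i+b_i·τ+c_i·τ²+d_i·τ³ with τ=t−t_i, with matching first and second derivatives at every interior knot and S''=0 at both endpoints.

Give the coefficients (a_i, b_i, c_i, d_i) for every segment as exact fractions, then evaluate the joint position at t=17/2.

  seg 0: a=0 b=263/90 c=0 d=-113/810
  seg 1: a=5 b=-38/45 c=-113/90 d=61/180
  seg 2: a=1 b=-9/5 c=7/9 d=-23/360
  seg 3: a=0 b=49/90 c=71/180 d=-71/1620
S(17/2) = 249/160

Δ: Δ0=5/3, Δ1=-2, Δ2=-1/2, Δ3=4/3
row 1: diag=10, rhs=-22; c'=1/5, d'=-11/5
row 2: denom=8−2·1/5=38/5; d'=(9−2·-11/5)/(38/5)=67/38
row 3: denom=10−2·5/19=180/19; d'=(11−2·67/38)/(180/19)=71/90
back: M3=71/90
back: M2=67/38−5/19·71/90=14/9
back: M1=-11/5−1/5·14/9=-113/45
M: M0=0, M1=-113/45, M2=14/9, M3=71/90, M4=0
seg 0: a=0, c=M0/2=0, d=(M1−M0)/(6·3)=-113/810, b=Δ0−h0·(2M0+M1)/6=263/90
seg 1: a=5, c=M1/2=-113/90, d=(M2−M1)/(6·2)=61/180, b=Δ1−h1·(2M1+M2)/6=-38/45
seg 2: a=1, c=M2/2=7/9, d=(M3−M2)/(6·2)=-23/360, b=Δ2−h2·(2M2+M3)/6=-9/5
seg 3: a=0, c=M3/2=71/180, d=(M4−M3)/(6·3)=-71/1620, b=Δ3−h3·(2M3+M4)/6=49/90
t_q=17/2 → seg 3, τ=3/2; S=0+49/90·τ+71/180·τ²+-71/1620·τ³=249/160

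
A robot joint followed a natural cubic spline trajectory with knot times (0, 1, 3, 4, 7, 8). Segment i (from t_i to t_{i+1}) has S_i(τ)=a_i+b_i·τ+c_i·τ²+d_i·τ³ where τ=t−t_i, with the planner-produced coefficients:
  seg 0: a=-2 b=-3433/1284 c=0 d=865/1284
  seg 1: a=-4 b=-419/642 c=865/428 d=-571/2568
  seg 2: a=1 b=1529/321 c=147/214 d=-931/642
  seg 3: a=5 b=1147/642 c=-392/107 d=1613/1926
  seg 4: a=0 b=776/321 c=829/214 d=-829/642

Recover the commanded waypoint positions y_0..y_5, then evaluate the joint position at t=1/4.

y_0=-2 y_1=-4 y_2=1 y_3=5 y_4=0 y_5=5
S(1/4) = -72805/27392

y_0 = S_0(0) = a_0 = -2
y_1 = S_1(0) = a_1 = -4
y_2 = S_2(0) = a_2 = 1
y_3 = S_3(0) = a_3 = 5
y_4 = S_4(0) = a_4 = 0
y_5 = S_4(1) = 5
t_q=1/4 is in segment 0 (τ=1/4); S_0(τ)=-72805/27392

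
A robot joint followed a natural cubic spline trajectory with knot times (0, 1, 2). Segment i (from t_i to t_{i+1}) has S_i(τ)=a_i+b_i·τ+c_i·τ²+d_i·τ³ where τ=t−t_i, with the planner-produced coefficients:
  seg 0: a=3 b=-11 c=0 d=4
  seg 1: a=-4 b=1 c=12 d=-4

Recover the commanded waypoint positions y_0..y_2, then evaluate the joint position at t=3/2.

y_0 = S_0(0) = a_0 = 3
y_1 = S_1(0) = a_1 = -4
y_2 = S_1(1) = 5
t_q=3/2 is in segment 1 (τ=1/2); S_1(τ)=-1

y_0=3 y_1=-4 y_2=5
S(3/2) = -1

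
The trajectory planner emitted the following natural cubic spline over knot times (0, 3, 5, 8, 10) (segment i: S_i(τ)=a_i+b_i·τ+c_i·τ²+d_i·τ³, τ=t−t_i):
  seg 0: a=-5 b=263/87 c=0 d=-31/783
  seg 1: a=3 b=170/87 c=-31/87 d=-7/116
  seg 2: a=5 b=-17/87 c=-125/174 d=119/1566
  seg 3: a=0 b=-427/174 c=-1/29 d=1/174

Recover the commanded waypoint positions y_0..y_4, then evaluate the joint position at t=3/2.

y_0=-5 y_1=3 y_2=5 y_3=0 y_4=-5
S(3/2) = -139/232

y_0 = S_0(0) = a_0 = -5
y_1 = S_1(0) = a_1 = 3
y_2 = S_2(0) = a_2 = 5
y_3 = S_3(0) = a_3 = 0
y_4 = S_3(2) = -5
t_q=3/2 is in segment 0 (τ=3/2); S_0(τ)=-139/232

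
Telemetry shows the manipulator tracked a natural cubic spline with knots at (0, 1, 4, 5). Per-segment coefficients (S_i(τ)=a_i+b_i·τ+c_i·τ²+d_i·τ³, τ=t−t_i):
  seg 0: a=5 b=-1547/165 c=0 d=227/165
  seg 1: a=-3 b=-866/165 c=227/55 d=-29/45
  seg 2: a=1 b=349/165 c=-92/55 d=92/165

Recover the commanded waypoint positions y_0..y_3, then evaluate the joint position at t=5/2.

y_0=5 y_1=-3 y_2=1 y_3=2
S(5/2) = -331/88

y_0 = S_0(0) = a_0 = 5
y_1 = S_1(0) = a_1 = -3
y_2 = S_2(0) = a_2 = 1
y_3 = S_2(1) = 2
t_q=5/2 is in segment 1 (τ=3/2); S_1(τ)=-331/88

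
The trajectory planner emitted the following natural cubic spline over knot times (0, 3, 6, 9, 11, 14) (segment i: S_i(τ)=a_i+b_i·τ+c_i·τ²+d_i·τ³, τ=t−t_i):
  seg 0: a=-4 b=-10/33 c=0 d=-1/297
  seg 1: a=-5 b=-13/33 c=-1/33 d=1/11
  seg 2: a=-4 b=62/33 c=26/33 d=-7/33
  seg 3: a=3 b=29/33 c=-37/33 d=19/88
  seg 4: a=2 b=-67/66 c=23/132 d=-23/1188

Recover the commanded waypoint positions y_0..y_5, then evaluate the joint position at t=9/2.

y_0=-4 y_1=-5 y_2=-4 y_3=3 y_4=2 y_5=0
S(9/2) = -471/88

y_0 = S_0(0) = a_0 = -4
y_1 = S_1(0) = a_1 = -5
y_2 = S_2(0) = a_2 = -4
y_3 = S_3(0) = a_3 = 3
y_4 = S_4(0) = a_4 = 2
y_5 = S_4(3) = 0
t_q=9/2 is in segment 1 (τ=3/2); S_1(τ)=-471/88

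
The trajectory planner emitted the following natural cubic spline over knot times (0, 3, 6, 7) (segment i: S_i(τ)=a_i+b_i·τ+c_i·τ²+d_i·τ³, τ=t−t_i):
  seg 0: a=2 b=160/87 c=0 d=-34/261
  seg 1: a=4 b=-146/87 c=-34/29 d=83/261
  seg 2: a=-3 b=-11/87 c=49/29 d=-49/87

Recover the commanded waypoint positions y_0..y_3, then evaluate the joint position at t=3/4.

y_0=2 y_1=4 y_2=-3 y_3=-2
S(3/4) = 3085/928

y_0 = S_0(0) = a_0 = 2
y_1 = S_1(0) = a_1 = 4
y_2 = S_2(0) = a_2 = -3
y_3 = S_2(1) = -2
t_q=3/4 is in segment 0 (τ=3/4); S_0(τ)=3085/928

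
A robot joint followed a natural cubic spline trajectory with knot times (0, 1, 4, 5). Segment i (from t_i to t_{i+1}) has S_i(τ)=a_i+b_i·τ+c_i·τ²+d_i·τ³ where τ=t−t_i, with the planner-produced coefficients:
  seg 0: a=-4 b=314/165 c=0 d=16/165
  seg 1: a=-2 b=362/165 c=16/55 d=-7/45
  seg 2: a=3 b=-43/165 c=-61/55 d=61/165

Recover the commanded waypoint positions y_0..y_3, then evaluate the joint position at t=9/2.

y_0 = S_0(0) = a_0 = -4
y_1 = S_1(0) = a_1 = -2
y_2 = S_2(0) = a_2 = 3
y_3 = S_2(1) = 2
t_q=9/2 is in segment 2 (τ=1/2); S_2(τ)=1161/440

y_0=-4 y_1=-2 y_2=3 y_3=2
S(9/2) = 1161/440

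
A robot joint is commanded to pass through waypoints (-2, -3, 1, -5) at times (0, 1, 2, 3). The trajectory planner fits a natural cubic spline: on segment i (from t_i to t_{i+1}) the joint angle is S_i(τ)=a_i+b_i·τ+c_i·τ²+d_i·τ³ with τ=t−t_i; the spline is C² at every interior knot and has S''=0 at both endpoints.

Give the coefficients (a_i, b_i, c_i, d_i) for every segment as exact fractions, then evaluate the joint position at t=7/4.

Δ: Δ0=-1, Δ1=4, Δ2=-6
row 1: diag=4, rhs=30; c'=1/4, d'=15/2
row 2: denom=4−1·1/4=15/4; d'=(-60−1·15/2)/(15/4)=-18
back: M2=-18
back: M1=15/2−1/4·-18=12
M: M0=0, M1=12, M2=-18, M3=0
seg 0: a=-2, c=M0/2=0, d=(M1−M0)/(6·1)=2, b=Δ0−h0·(2M0+M1)/6=-3
seg 1: a=-3, c=M1/2=6, d=(M2−M1)/(6·1)=-5, b=Δ1−h1·(2M1+M2)/6=3
seg 2: a=1, c=M2/2=-9, d=(M3−M2)/(6·1)=3, b=Δ2−h2·(2M2+M3)/6=0
t_q=7/4 → seg 1, τ=3/4; S=-3+3·τ+6·τ²+-5·τ³=33/64

  seg 0: a=-2 b=-3 c=0 d=2
  seg 1: a=-3 b=3 c=6 d=-5
  seg 2: a=1 b=0 c=-9 d=3
S(7/4) = 33/64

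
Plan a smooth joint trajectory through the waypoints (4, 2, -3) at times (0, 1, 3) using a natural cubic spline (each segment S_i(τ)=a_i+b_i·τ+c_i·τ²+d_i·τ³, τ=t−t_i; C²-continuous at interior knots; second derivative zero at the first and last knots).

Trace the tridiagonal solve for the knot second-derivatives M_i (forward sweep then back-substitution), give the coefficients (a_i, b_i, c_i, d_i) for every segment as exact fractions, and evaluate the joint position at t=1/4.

Δ: Δ0=-2, Δ1=-5/2
row 1: diag=6, rhs=-3; c'=1/3, d'=-1/2
back: M1=-1/2
M: M0=0, M1=-1/2, M2=0
seg 0: a=4, c=M0/2=0, d=(M1−M0)/(6·1)=-1/12, b=Δ0−h0·(2M0+M1)/6=-23/12
seg 1: a=2, c=M1/2=-1/4, d=(M2−M1)/(6·2)=1/24, b=Δ1−h1·(2M1+M2)/6=-13/6
t_q=1/4 → seg 0, τ=1/4; S=4+-23/12·τ+0·τ²+-1/12·τ³=901/256

  seg 0: a=4 b=-23/12 c=0 d=-1/12
  seg 1: a=2 b=-13/6 c=-1/4 d=1/24
S(1/4) = 901/256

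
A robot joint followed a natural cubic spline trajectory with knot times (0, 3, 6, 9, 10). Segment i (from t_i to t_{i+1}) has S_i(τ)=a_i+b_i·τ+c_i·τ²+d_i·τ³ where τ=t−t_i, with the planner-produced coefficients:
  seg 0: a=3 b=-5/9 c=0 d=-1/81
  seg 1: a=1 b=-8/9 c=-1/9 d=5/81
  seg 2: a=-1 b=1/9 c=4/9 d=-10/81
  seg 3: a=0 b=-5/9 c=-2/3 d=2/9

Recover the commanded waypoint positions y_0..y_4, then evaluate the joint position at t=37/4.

y_0 = S_0(0) = a_0 = 3
y_1 = S_1(0) = a_1 = 1
y_2 = S_2(0) = a_2 = -1
y_3 = S_3(0) = a_3 = 0
y_4 = S_3(1) = -1
t_q=37/4 is in segment 3 (τ=1/4); S_3(τ)=-17/96

y_0=3 y_1=1 y_2=-1 y_3=0 y_4=-1
S(37/4) = -17/96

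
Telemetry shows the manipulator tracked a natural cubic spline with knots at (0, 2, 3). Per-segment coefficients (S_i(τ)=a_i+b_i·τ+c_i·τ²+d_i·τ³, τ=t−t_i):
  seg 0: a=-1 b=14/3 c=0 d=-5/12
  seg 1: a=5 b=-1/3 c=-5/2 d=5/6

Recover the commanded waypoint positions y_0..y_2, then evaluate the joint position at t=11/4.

y_0 = S_0(0) = a_0 = -1
y_1 = S_1(0) = a_1 = 5
y_2 = S_1(1) = 3
t_q=11/4 is in segment 1 (τ=3/4); S_1(τ)=473/128

y_0=-1 y_1=5 y_2=3
S(11/4) = 473/128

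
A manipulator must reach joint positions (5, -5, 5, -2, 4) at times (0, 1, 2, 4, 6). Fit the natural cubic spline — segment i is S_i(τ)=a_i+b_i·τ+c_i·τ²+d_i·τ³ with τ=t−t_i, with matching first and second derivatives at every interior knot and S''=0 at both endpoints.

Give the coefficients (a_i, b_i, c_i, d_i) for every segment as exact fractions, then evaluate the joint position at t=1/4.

  seg 0: a=5 b=-383/24 c=0 d=143/24
  seg 1: a=-5 b=23/12 c=143/8 d=-235/24
  seg 2: a=5 b=199/24 c=-23/2 d=269/96
  seg 3: a=-2 b=-49/12 c=85/16 d=-85/96
S(1/4) = 565/512

Δ: Δ0=-10, Δ1=10, Δ2=-7/2, Δ3=3
row 1: diag=4, rhs=120; c'=1/4, d'=30
row 2: denom=6−1·1/4=23/4; d'=(-81−1·30)/(23/4)=-444/23
row 3: denom=8−2·8/23=168/23; d'=(39−2·-444/23)/(168/23)=85/8
back: M3=85/8
back: M2=-444/23−8/23·85/8=-23
back: M1=30−1/4·-23=143/4
M: M0=0, M1=143/4, M2=-23, M3=85/8, M4=0
seg 0: a=5, c=M0/2=0, d=(M1−M0)/(6·1)=143/24, b=Δ0−h0·(2M0+M1)/6=-383/24
seg 1: a=-5, c=M1/2=143/8, d=(M2−M1)/(6·1)=-235/24, b=Δ1−h1·(2M1+M2)/6=23/12
seg 2: a=5, c=M2/2=-23/2, d=(M3−M2)/(6·2)=269/96, b=Δ2−h2·(2M2+M3)/6=199/24
seg 3: a=-2, c=M3/2=85/16, d=(M4−M3)/(6·2)=-85/96, b=Δ3−h3·(2M3+M4)/6=-49/12
t_q=1/4 → seg 0, τ=1/4; S=5+-383/24·τ+0·τ²+143/24·τ³=565/512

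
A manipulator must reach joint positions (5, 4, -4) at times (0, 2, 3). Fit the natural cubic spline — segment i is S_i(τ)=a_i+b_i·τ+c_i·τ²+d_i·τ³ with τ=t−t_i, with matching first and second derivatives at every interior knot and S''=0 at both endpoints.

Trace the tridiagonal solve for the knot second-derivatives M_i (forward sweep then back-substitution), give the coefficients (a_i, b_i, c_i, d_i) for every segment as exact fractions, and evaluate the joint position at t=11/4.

  seg 0: a=5 b=2 c=0 d=-5/8
  seg 1: a=4 b=-11/2 c=-15/4 d=5/4
S(11/4) = -437/256

Δ: Δ0=-1/2, Δ1=-8
row 1: diag=6, rhs=-45; c'=1/6, d'=-15/2
back: M1=-15/2
M: M0=0, M1=-15/2, M2=0
seg 0: a=5, c=M0/2=0, d=(M1−M0)/(6·2)=-5/8, b=Δ0−h0·(2M0+M1)/6=2
seg 1: a=4, c=M1/2=-15/4, d=(M2−M1)/(6·1)=5/4, b=Δ1−h1·(2M1+M2)/6=-11/2
t_q=11/4 → seg 1, τ=3/4; S=4+-11/2·τ+-15/4·τ²+5/4·τ³=-437/256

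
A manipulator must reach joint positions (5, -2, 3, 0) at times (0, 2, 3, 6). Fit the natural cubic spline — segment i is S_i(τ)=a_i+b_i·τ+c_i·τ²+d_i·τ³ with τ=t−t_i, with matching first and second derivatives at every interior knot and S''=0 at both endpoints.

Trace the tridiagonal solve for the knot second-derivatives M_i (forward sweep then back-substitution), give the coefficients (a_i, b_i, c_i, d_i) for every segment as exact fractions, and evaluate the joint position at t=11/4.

Δ: Δ0=-7/2, Δ1=5, Δ2=-1
row 1: diag=6, rhs=51; c'=1/6, d'=17/2
row 2: denom=8−1·1/6=47/6; d'=(-36−1·17/2)/(47/6)=-267/47
back: M2=-267/47
back: M1=17/2−1/6·-267/47=444/47
M: M0=0, M1=444/47, M2=-267/47, M3=0
seg 0: a=5, c=M0/2=0, d=(M1−M0)/(6·2)=37/47, b=Δ0−h0·(2M0+M1)/6=-625/94
seg 1: a=-2, c=M1/2=222/47, d=(M2−M1)/(6·1)=-237/94, b=Δ1−h1·(2M1+M2)/6=263/94
seg 2: a=3, c=M2/2=-267/94, d=(M3−M2)/(6·3)=89/282, b=Δ2−h2·(2M2+M3)/6=220/47
t_q=11/4 → seg 1, τ=3/4; S=-2+263/94·τ+222/47·τ²+-237/94·τ³=10177/6016

  seg 0: a=5 b=-625/94 c=0 d=37/47
  seg 1: a=-2 b=263/94 c=222/47 d=-237/94
  seg 2: a=3 b=220/47 c=-267/94 d=89/282
S(11/4) = 10177/6016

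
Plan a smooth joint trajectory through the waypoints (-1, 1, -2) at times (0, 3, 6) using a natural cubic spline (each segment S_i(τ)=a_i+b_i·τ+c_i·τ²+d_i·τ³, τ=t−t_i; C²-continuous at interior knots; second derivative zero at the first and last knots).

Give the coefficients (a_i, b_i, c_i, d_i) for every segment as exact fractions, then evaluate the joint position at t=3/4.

  seg 0: a=-1 b=13/12 c=0 d=-5/108
  seg 1: a=1 b=-1/6 c=-5/12 d=5/108
S(3/4) = -53/256

Δ: Δ0=2/3, Δ1=-1
row 1: diag=12, rhs=-10; c'=1/4, d'=-5/6
back: M1=-5/6
M: M0=0, M1=-5/6, M2=0
seg 0: a=-1, c=M0/2=0, d=(M1−M0)/(6·3)=-5/108, b=Δ0−h0·(2M0+M1)/6=13/12
seg 1: a=1, c=M1/2=-5/12, d=(M2−M1)/(6·3)=5/108, b=Δ1−h1·(2M1+M2)/6=-1/6
t_q=3/4 → seg 0, τ=3/4; S=-1+13/12·τ+0·τ²+-5/108·τ³=-53/256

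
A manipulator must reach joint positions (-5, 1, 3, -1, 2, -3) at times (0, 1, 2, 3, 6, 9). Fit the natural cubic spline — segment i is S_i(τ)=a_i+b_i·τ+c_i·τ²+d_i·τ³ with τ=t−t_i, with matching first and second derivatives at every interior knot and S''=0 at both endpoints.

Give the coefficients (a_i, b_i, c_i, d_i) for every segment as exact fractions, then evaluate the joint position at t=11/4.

Δ: Δ0=6, Δ1=2, Δ2=-4, Δ3=1, Δ4=-5/3
row 1: diag=4, rhs=-24; c'=1/4, d'=-6
row 2: denom=4−1·1/4=15/4; d'=(-36−1·-6)/(15/4)=-8
row 3: denom=8−1·4/15=116/15; d'=(30−1·-8)/(116/15)=285/58
row 4: denom=12−3·45/116=1257/116; d'=(-16−3·285/58)/(1257/116)=-3566/1257
back: M4=-3566/1257
back: M3=285/58−45/116·-3566/1257=2520/419
back: M2=-8−4/15·2520/419=-4024/419
back: M1=-6−1/4·-4024/419=-1508/419
M: M0=0, M1=-1508/419, M2=-4024/419, M3=2520/419, M4=-3566/1257, M5=0
seg 0: a=-5, c=M0/2=0, d=(M1−M0)/(6·1)=-754/1257, b=Δ0−h0·(2M0+M1)/6=8296/1257
seg 1: a=1, c=M1/2=-754/419, d=(M2−M1)/(6·1)=-1258/1257, b=Δ1−h1·(2M1+M2)/6=6034/1257
seg 2: a=3, c=M2/2=-2012/419, d=(M3−M2)/(6·1)=3272/1257, b=Δ2−h2·(2M2+M3)/6=-2264/1257
seg 3: a=-1, c=M3/2=1260/419, d=(M4−M3)/(6·3)=-5563/11313, b=Δ3−h3·(2M3+M4)/6=-4520/1257
seg 4: a=2, c=M4/2=-1783/1257, d=(M5−M4)/(6·3)=1783/11313, b=Δ4−h4·(2M4+M5)/6=1471/1257
t_q=11/4 → seg 2, τ=3/4; S=3+-2264/1257·τ+-2012/419·τ²+3272/1257·τ³=155/3352

  seg 0: a=-5 b=8296/1257 c=0 d=-754/1257
  seg 1: a=1 b=6034/1257 c=-754/419 d=-1258/1257
  seg 2: a=3 b=-2264/1257 c=-2012/419 d=3272/1257
  seg 3: a=-1 b=-4520/1257 c=1260/419 d=-5563/11313
  seg 4: a=2 b=1471/1257 c=-1783/1257 d=1783/11313
S(11/4) = 155/3352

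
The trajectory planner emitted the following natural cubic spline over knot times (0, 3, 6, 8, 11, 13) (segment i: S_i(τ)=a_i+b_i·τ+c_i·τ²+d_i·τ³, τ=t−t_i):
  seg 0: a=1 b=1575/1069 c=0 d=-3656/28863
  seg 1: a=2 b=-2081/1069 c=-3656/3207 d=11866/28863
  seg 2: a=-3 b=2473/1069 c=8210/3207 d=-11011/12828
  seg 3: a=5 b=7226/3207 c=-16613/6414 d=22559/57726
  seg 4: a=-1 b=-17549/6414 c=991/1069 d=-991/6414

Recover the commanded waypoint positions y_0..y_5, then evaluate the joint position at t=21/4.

y_0=1 y_1=2 y_2=-3 y_3=5 y_4=-1 y_5=-4
S(21/4) = -118649/34208

y_0 = S_0(0) = a_0 = 1
y_1 = S_1(0) = a_1 = 2
y_2 = S_2(0) = a_2 = -3
y_3 = S_3(0) = a_3 = 5
y_4 = S_4(0) = a_4 = -1
y_5 = S_4(2) = -4
t_q=21/4 is in segment 1 (τ=9/4); S_1(τ)=-118649/34208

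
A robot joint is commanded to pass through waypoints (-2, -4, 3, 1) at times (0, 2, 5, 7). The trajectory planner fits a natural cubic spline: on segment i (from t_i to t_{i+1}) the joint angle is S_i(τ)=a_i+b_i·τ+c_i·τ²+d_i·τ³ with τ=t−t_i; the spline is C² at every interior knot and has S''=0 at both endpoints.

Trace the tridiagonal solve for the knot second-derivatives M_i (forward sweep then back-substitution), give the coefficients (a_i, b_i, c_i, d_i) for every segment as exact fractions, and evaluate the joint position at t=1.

Δ: Δ0=-1, Δ1=7/3, Δ2=-1
row 1: diag=10, rhs=20; c'=3/10, d'=2
row 2: denom=10−3·3/10=91/10; d'=(-20−3·2)/(91/10)=-20/7
back: M2=-20/7
back: M1=2−3/10·-20/7=20/7
M: M0=0, M1=20/7, M2=-20/7, M3=0
seg 0: a=-2, c=M0/2=0, d=(M1−M0)/(6·2)=5/21, b=Δ0−h0·(2M0+M1)/6=-41/21
seg 1: a=-4, c=M1/2=10/7, d=(M2−M1)/(6·3)=-20/63, b=Δ1−h1·(2M1+M2)/6=19/21
seg 2: a=3, c=M2/2=-10/7, d=(M3−M2)/(6·2)=5/21, b=Δ2−h2·(2M2+M3)/6=19/21
t_q=1 → seg 0, τ=1; S=-2+-41/21·τ+0·τ²+5/21·τ³=-26/7

  seg 0: a=-2 b=-41/21 c=0 d=5/21
  seg 1: a=-4 b=19/21 c=10/7 d=-20/63
  seg 2: a=3 b=19/21 c=-10/7 d=5/21
S(1) = -26/7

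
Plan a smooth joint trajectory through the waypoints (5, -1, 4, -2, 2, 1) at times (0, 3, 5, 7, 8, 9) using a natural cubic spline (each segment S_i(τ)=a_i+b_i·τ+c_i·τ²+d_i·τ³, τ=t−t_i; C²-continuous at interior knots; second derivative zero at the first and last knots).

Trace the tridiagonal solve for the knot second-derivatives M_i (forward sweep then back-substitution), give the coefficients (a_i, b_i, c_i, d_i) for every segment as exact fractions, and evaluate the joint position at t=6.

  seg 0: a=5 b=-6599/1588 c=0 d=1141/4764
  seg 1: a=-1 b=1835/794 c=3423/1588 d=-3273/3176
  seg 2: a=4 b=-569/397 c=-1599/397 d=644/397
  seg 3: a=-2 b=763/397 c=2265/397 d=-1440/397
  seg 4: a=2 b=973/397 c=-2055/397 d=685/397
S(6) = 64/397

Δ: Δ0=-2, Δ1=5/2, Δ2=-3, Δ3=4, Δ4=-1
row 1: diag=10, rhs=27; c'=1/5, d'=27/10
row 2: denom=8−2·1/5=38/5; d'=(-33−2·27/10)/(38/5)=-96/19
row 3: denom=6−2·5/19=104/19; d'=(42−2·-96/19)/(104/19)=495/52
row 4: denom=4−1·19/104=397/104; d'=(-30−1·495/52)/(397/104)=-4110/397
back: M4=-4110/397
back: M3=495/52−19/104·-4110/397=4530/397
back: M2=-96/19−5/19·4530/397=-3198/397
back: M1=27/10−1/5·-3198/397=3423/794
M: M0=0, M1=3423/794, M2=-3198/397, M3=4530/397, M4=-4110/397, M5=0
seg 0: a=5, c=M0/2=0, d=(M1−M0)/(6·3)=1141/4764, b=Δ0−h0·(2M0+M1)/6=-6599/1588
seg 1: a=-1, c=M1/2=3423/1588, d=(M2−M1)/(6·2)=-3273/3176, b=Δ1−h1·(2M1+M2)/6=1835/794
seg 2: a=4, c=M2/2=-1599/397, d=(M3−M2)/(6·2)=644/397, b=Δ2−h2·(2M2+M3)/6=-569/397
seg 3: a=-2, c=M3/2=2265/397, d=(M4−M3)/(6·1)=-1440/397, b=Δ3−h3·(2M3+M4)/6=763/397
seg 4: a=2, c=M4/2=-2055/397, d=(M5−M4)/(6·1)=685/397, b=Δ4−h4·(2M4+M5)/6=973/397
t_q=6 → seg 2, τ=1; S=4+-569/397·τ+-1599/397·τ²+644/397·τ³=64/397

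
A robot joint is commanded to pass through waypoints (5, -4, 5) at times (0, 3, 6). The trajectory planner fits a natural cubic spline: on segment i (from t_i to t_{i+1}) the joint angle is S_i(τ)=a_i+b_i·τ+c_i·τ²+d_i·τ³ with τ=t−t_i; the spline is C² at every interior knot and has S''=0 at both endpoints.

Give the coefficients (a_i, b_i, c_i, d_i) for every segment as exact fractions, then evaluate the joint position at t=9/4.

  seg 0: a=5 b=-9/2 c=0 d=1/6
  seg 1: a=-4 b=0 c=3/2 d=-1/6
S(9/4) = -413/128

Δ: Δ0=-3, Δ1=3
row 1: diag=12, rhs=36; c'=1/4, d'=3
back: M1=3
M: M0=0, M1=3, M2=0
seg 0: a=5, c=M0/2=0, d=(M1−M0)/(6·3)=1/6, b=Δ0−h0·(2M0+M1)/6=-9/2
seg 1: a=-4, c=M1/2=3/2, d=(M2−M1)/(6·3)=-1/6, b=Δ1−h1·(2M1+M2)/6=0
t_q=9/4 → seg 0, τ=9/4; S=5+-9/2·τ+0·τ²+1/6·τ³=-413/128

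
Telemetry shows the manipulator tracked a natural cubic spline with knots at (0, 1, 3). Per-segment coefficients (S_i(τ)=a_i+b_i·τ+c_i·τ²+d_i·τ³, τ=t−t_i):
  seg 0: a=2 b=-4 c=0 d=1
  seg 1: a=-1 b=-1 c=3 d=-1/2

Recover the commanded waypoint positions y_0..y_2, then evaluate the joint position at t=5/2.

y_0 = S_0(0) = a_0 = 2
y_1 = S_1(0) = a_1 = -1
y_2 = S_1(2) = 5
t_q=5/2 is in segment 1 (τ=3/2); S_1(τ)=41/16

y_0=2 y_1=-1 y_2=5
S(5/2) = 41/16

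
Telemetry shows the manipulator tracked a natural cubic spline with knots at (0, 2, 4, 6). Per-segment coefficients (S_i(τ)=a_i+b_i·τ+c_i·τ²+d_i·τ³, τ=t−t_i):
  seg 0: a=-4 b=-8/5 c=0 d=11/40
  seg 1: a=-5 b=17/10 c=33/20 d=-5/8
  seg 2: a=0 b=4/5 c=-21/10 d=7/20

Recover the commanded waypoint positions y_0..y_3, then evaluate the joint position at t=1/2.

y_0 = S_0(0) = a_0 = -4
y_1 = S_1(0) = a_1 = -5
y_2 = S_2(0) = a_2 = 0
y_3 = S_2(2) = -4
t_q=1/2 is in segment 0 (τ=1/2); S_0(τ)=-305/64

y_0=-4 y_1=-5 y_2=0 y_3=-4
S(1/2) = -305/64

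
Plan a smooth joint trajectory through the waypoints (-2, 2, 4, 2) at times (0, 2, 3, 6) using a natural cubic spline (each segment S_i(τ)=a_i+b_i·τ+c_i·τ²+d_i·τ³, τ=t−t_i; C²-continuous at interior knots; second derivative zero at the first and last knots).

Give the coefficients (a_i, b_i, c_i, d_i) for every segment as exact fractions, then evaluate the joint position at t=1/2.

Δ: Δ0=2, Δ1=2, Δ2=-2/3
row 1: diag=6, rhs=0; c'=1/6, d'=0
row 2: denom=8−1·1/6=47/6; d'=(-16−1·0)/(47/6)=-96/47
back: M2=-96/47
back: M1=0−1/6·-96/47=16/47
M: M0=0, M1=16/47, M2=-96/47, M3=0
seg 0: a=-2, c=M0/2=0, d=(M1−M0)/(6·2)=4/141, b=Δ0−h0·(2M0+M1)/6=266/141
seg 1: a=2, c=M1/2=8/47, d=(M2−M1)/(6·1)=-56/141, b=Δ1−h1·(2M1+M2)/6=314/141
seg 2: a=4, c=M2/2=-48/47, d=(M3−M2)/(6·3)=16/141, b=Δ2−h2·(2M2+M3)/6=194/141
t_q=1/2 → seg 0, τ=1/2; S=-2+266/141·τ+0·τ²+4/141·τ³=-99/94

  seg 0: a=-2 b=266/141 c=0 d=4/141
  seg 1: a=2 b=314/141 c=8/47 d=-56/141
  seg 2: a=4 b=194/141 c=-48/47 d=16/141
S(1/2) = -99/94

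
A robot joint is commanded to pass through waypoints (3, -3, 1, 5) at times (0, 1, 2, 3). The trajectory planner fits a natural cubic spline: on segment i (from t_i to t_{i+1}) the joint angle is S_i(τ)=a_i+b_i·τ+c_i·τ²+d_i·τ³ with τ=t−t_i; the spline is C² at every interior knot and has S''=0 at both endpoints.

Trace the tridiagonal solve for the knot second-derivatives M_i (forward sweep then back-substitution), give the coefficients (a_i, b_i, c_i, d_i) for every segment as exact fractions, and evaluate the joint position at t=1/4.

  seg 0: a=3 b=-26/3 c=0 d=8/3
  seg 1: a=-3 b=-2/3 c=8 d=-10/3
  seg 2: a=1 b=16/3 c=-2 d=2/3
S(1/4) = 7/8

Δ: Δ0=-6, Δ1=4, Δ2=4
row 1: diag=4, rhs=60; c'=1/4, d'=15
row 2: denom=4−1·1/4=15/4; d'=(0−1·15)/(15/4)=-4
back: M2=-4
back: M1=15−1/4·-4=16
M: M0=0, M1=16, M2=-4, M3=0
seg 0: a=3, c=M0/2=0, d=(M1−M0)/(6·1)=8/3, b=Δ0−h0·(2M0+M1)/6=-26/3
seg 1: a=-3, c=M1/2=8, d=(M2−M1)/(6·1)=-10/3, b=Δ1−h1·(2M1+M2)/6=-2/3
seg 2: a=1, c=M2/2=-2, d=(M3−M2)/(6·1)=2/3, b=Δ2−h2·(2M2+M3)/6=16/3
t_q=1/4 → seg 0, τ=1/4; S=3+-26/3·τ+0·τ²+8/3·τ³=7/8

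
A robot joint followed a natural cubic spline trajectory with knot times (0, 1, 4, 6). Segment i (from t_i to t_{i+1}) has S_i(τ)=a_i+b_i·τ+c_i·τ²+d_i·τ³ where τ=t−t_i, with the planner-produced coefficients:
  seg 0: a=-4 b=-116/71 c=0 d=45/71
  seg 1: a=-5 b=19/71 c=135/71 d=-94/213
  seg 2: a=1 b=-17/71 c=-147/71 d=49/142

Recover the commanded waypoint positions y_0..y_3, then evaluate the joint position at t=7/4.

y_0 = S_0(0) = a_0 = -4
y_1 = S_1(0) = a_1 = -5
y_2 = S_2(0) = a_2 = 1
y_3 = S_2(2) = -5
t_q=7/4 is in segment 1 (τ=3/4); S_1(τ)=-8897/2272

y_0=-4 y_1=-5 y_2=1 y_3=-5
S(7/4) = -8897/2272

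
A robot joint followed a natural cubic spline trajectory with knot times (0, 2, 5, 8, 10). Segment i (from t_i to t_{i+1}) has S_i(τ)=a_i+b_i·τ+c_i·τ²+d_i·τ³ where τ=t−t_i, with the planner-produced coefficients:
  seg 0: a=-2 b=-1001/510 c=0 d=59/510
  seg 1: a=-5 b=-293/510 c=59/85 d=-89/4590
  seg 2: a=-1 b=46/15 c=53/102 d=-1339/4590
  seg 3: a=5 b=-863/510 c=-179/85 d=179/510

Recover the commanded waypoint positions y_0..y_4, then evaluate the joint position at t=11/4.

y_0=-2 y_1=-5 y_2=-1 y_3=5 y_4=-4
S(11/4) = -54929/10880

y_0 = S_0(0) = a_0 = -2
y_1 = S_1(0) = a_1 = -5
y_2 = S_2(0) = a_2 = -1
y_3 = S_3(0) = a_3 = 5
y_4 = S_3(2) = -4
t_q=11/4 is in segment 1 (τ=3/4); S_1(τ)=-54929/10880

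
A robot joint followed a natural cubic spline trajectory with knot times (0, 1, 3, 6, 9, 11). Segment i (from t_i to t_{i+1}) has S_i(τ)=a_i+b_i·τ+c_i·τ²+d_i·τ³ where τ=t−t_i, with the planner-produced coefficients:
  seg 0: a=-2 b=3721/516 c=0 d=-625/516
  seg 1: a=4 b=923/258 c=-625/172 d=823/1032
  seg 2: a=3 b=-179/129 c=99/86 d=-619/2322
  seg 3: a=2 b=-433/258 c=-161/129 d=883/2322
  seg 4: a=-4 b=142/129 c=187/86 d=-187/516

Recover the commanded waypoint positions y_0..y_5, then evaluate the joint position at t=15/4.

y_0 = S_0(0) = a_0 = -2
y_1 = S_1(0) = a_1 = 4
y_2 = S_2(0) = a_2 = 3
y_3 = S_3(0) = a_3 = 2
y_4 = S_4(0) = a_4 = -4
y_5 = S_4(2) = 4
t_q=15/4 is in segment 2 (τ=3/4); S_2(τ)=13729/5504

y_0=-2 y_1=4 y_2=3 y_3=2 y_4=-4 y_5=4
S(15/4) = 13729/5504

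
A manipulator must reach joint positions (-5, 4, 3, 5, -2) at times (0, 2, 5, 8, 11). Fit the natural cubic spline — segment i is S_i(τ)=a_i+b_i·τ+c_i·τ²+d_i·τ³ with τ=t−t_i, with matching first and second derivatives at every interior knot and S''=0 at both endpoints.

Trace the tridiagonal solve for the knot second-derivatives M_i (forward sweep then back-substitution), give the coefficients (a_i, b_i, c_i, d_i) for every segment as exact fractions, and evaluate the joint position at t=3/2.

  seg 0: a=-5 b=130/23 c=0 d=-53/184
  seg 1: a=4 b=101/46 c=-159/92 d=733/2484
  seg 2: a=3 b=-19/92 c=64/69 d=-527/2484
  seg 3: a=5 b=-17/46 c=-271/276 d=271/2484
S(3/2) = 3689/1472

Δ: Δ0=9/2, Δ1=-1/3, Δ2=2/3, Δ3=-7/3
row 1: diag=10, rhs=-29; c'=3/10, d'=-29/10
row 2: denom=12−3·3/10=111/10; d'=(6−3·-29/10)/(111/10)=49/37
row 3: denom=12−3·10/37=414/37; d'=(-18−3·49/37)/(414/37)=-271/138
back: M3=-271/138
back: M2=49/37−10/37·-271/138=128/69
back: M1=-29/10−3/10·128/69=-159/46
M: M0=0, M1=-159/46, M2=128/69, M3=-271/138, M4=0
seg 0: a=-5, c=M0/2=0, d=(M1−M0)/(6·2)=-53/184, b=Δ0−h0·(2M0+M1)/6=130/23
seg 1: a=4, c=M1/2=-159/92, d=(M2−M1)/(6·3)=733/2484, b=Δ1−h1·(2M1+M2)/6=101/46
seg 2: a=3, c=M2/2=64/69, d=(M3−M2)/(6·3)=-527/2484, b=Δ2−h2·(2M2+M3)/6=-19/92
seg 3: a=5, c=M3/2=-271/276, d=(M4−M3)/(6·3)=271/2484, b=Δ3−h3·(2M3+M4)/6=-17/46
t_q=3/2 → seg 0, τ=3/2; S=-5+130/23·τ+0·τ²+-53/184·τ³=3689/1472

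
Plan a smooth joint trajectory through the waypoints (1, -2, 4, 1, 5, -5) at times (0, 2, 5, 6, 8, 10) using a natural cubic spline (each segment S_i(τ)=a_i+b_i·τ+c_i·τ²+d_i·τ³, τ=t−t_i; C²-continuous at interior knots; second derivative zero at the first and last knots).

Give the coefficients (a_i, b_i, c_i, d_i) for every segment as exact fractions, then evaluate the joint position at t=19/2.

Δ: Δ0=-3/2, Δ1=2, Δ2=-3, Δ3=2, Δ4=-5
row 1: diag=10, rhs=21; c'=3/10, d'=21/10
row 2: denom=8−3·3/10=71/10; d'=(-30−3·21/10)/(71/10)=-363/71
row 3: denom=6−1·10/71=416/71; d'=(30−1·-363/71)/(416/71)=2493/416
row 4: denom=8−2·71/208=761/104; d'=(-42−2·2493/416)/(761/104)=-11229/1522
back: M4=-11229/1522
back: M3=2493/416−71/208·-11229/1522=6477/761
back: M2=-363/71−10/71·6477/761=-4803/761
back: M1=21/10−3/10·-4803/761=3039/761
M: M0=0, M1=3039/761, M2=-4803/761, M3=6477/761, M4=-11229/1522, M5=0
seg 0: a=1, c=M0/2=0, d=(M1−M0)/(6·2)=1013/3044, b=Δ0−h0·(2M0+M1)/6=-4309/1522
seg 1: a=-2, c=M1/2=3039/1522, d=(M2−M1)/(6·3)=-1307/2283, b=Δ1−h1·(2M1+M2)/6=1769/1522
seg 2: a=4, c=M2/2=-4803/1522, d=(M3−M2)/(6·1)=1880/761, b=Δ2−h2·(2M2+M3)/6=-3523/1522
seg 3: a=1, c=M3/2=6477/1522, d=(M4−M3)/(6·2)=-8061/6088, b=Δ3−h3·(2M3+M4)/6=-1849/1522
seg 4: a=5, c=M4/2=-11229/3044, d=(M5−M4)/(6·2)=3743/6088, b=Δ4−h4·(2M4+M5)/6=-62/761
t_q=19/2 → seg 4, τ=3/2; S=5+-62/761·τ+-11229/3044·τ²+3743/6088·τ³=-65615/48704

  seg 0: a=1 b=-4309/1522 c=0 d=1013/3044
  seg 1: a=-2 b=1769/1522 c=3039/1522 d=-1307/2283
  seg 2: a=4 b=-3523/1522 c=-4803/1522 d=1880/761
  seg 3: a=1 b=-1849/1522 c=6477/1522 d=-8061/6088
  seg 4: a=5 b=-62/761 c=-11229/3044 d=3743/6088
S(19/2) = -65615/48704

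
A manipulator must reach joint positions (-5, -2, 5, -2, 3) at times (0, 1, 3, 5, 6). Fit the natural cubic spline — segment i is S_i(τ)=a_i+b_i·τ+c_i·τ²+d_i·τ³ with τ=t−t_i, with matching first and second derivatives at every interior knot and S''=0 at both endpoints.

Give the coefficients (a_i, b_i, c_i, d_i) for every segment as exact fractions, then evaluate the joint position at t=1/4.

Δ: Δ0=3, Δ1=7/2, Δ2=-7/2, Δ3=5
row 1: diag=6, rhs=3; c'=1/3, d'=1/2
row 2: denom=8−2·1/3=22/3; d'=(-42−2·1/2)/(22/3)=-129/22
row 3: denom=6−2·3/11=60/11; d'=(51−2·-129/22)/(60/11)=23/2
back: M3=23/2
back: M2=-129/22−3/11·23/2=-9
back: M1=1/2−1/3·-9=7/2
M: M0=0, M1=7/2, M2=-9, M3=23/2, M4=0
seg 0: a=-5, c=M0/2=0, d=(M1−M0)/(6·1)=7/12, b=Δ0−h0·(2M0+M1)/6=29/12
seg 1: a=-2, c=M1/2=7/4, d=(M2−M1)/(6·2)=-25/24, b=Δ1−h1·(2M1+M2)/6=25/6
seg 2: a=5, c=M2/2=-9/2, d=(M3−M2)/(6·2)=41/24, b=Δ2−h2·(2M2+M3)/6=-4/3
seg 3: a=-2, c=M3/2=23/4, d=(M4−M3)/(6·1)=-23/12, b=Δ3−h3·(2M3+M4)/6=7/6
t_q=1/4 → seg 0, τ=1/4; S=-5+29/12·τ+0·τ²+7/12·τ³=-1123/256

  seg 0: a=-5 b=29/12 c=0 d=7/12
  seg 1: a=-2 b=25/6 c=7/4 d=-25/24
  seg 2: a=5 b=-4/3 c=-9/2 d=41/24
  seg 3: a=-2 b=7/6 c=23/4 d=-23/12
S(1/4) = -1123/256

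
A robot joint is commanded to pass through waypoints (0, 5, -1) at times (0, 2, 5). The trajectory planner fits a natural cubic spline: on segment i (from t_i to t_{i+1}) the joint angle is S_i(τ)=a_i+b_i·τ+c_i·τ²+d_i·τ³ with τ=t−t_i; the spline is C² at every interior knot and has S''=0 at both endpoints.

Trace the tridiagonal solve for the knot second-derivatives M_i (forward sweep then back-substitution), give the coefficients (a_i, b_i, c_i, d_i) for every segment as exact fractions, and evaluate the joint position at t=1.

  seg 0: a=0 b=17/5 c=0 d=-9/40
  seg 1: a=5 b=7/10 c=-27/20 d=3/20
S(1) = 127/40

Δ: Δ0=5/2, Δ1=-2
row 1: diag=10, rhs=-27; c'=3/10, d'=-27/10
back: M1=-27/10
M: M0=0, M1=-27/10, M2=0
seg 0: a=0, c=M0/2=0, d=(M1−M0)/(6·2)=-9/40, b=Δ0−h0·(2M0+M1)/6=17/5
seg 1: a=5, c=M1/2=-27/20, d=(M2−M1)/(6·3)=3/20, b=Δ1−h1·(2M1+M2)/6=7/10
t_q=1 → seg 0, τ=1; S=0+17/5·τ+0·τ²+-9/40·τ³=127/40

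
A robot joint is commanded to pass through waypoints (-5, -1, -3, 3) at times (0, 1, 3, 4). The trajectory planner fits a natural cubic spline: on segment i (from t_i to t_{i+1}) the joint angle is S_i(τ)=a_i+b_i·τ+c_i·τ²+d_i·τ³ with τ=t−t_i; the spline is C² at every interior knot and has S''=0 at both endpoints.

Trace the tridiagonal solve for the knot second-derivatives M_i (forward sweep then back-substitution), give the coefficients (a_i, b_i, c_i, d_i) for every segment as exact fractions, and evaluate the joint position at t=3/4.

Δ: Δ0=4, Δ1=-1, Δ2=6
row 1: diag=6, rhs=-30; c'=1/3, d'=-5
row 2: denom=6−2·1/3=16/3; d'=(42−2·-5)/(16/3)=39/4
back: M2=39/4
back: M1=-5−1/3·39/4=-33/4
M: M0=0, M1=-33/4, M2=39/4, M3=0
seg 0: a=-5, c=M0/2=0, d=(M1−M0)/(6·1)=-11/8, b=Δ0−h0·(2M0+M1)/6=43/8
seg 1: a=-1, c=M1/2=-33/8, d=(M2−M1)/(6·2)=3/2, b=Δ1−h1·(2M1+M2)/6=5/4
seg 2: a=-3, c=M2/2=39/8, d=(M3−M2)/(6·1)=-13/8, b=Δ2−h2·(2M2+M3)/6=11/4
t_q=3/4 → seg 0, τ=3/4; S=-5+43/8·τ+0·τ²+-11/8·τ³=-793/512

  seg 0: a=-5 b=43/8 c=0 d=-11/8
  seg 1: a=-1 b=5/4 c=-33/8 d=3/2
  seg 2: a=-3 b=11/4 c=39/8 d=-13/8
S(3/4) = -793/512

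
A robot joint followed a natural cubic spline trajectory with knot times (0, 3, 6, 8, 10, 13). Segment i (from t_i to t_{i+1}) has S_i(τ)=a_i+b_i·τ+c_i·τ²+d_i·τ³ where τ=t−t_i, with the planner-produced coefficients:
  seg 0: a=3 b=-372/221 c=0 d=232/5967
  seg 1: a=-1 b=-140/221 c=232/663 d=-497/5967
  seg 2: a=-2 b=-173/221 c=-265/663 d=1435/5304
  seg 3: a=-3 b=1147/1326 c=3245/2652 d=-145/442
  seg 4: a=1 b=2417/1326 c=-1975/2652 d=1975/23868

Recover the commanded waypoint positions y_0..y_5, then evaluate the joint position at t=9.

y_0=3 y_1=-1 y_2=-2 y_3=-3 y_4=1 y_5=2
S(9) = -3287/2652

y_0 = S_0(0) = a_0 = 3
y_1 = S_1(0) = a_1 = -1
y_2 = S_2(0) = a_2 = -2
y_3 = S_3(0) = a_3 = -3
y_4 = S_4(0) = a_4 = 1
y_5 = S_4(3) = 2
t_q=9 is in segment 3 (τ=1); S_3(τ)=-3287/2652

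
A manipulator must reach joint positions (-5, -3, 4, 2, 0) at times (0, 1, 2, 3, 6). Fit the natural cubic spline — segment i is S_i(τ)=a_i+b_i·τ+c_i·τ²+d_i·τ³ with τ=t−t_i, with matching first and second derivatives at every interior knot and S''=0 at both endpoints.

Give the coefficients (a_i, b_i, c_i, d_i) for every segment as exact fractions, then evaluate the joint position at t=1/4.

Δ: Δ0=2, Δ1=7, Δ2=-2, Δ3=-2/3
row 1: diag=4, rhs=30; c'=1/4, d'=15/2
row 2: denom=4−1·1/4=15/4; d'=(-54−1·15/2)/(15/4)=-82/5
row 3: denom=8−1·4/15=116/15; d'=(8−1·-82/5)/(116/15)=183/58
back: M3=183/58
back: M2=-82/5−4/15·183/58=-500/29
back: M1=15/2−1/4·-500/29=685/58
M: M0=0, M1=685/58, M2=-500/29, M3=183/58, M4=0
seg 0: a=-5, c=M0/2=0, d=(M1−M0)/(6·1)=685/348, b=Δ0−h0·(2M0+M1)/6=11/348
seg 1: a=-3, c=M1/2=685/116, d=(M2−M1)/(6·1)=-1685/348, b=Δ1−h1·(2M1+M2)/6=1033/174
seg 2: a=4, c=M2/2=-250/29, d=(M3−M2)/(6·1)=1183/348, b=Δ2−h2·(2M2+M3)/6=1121/348
seg 3: a=2, c=M3/2=183/116, d=(M4−M3)/(6·3)=-61/348, b=Δ3−h3·(2M3+M4)/6=-665/174
t_q=1/4 → seg 0, τ=1/4; S=-5+11/348·τ+0·τ²+685/348·τ³=-36833/7424

  seg 0: a=-5 b=11/348 c=0 d=685/348
  seg 1: a=-3 b=1033/174 c=685/116 d=-1685/348
  seg 2: a=4 b=1121/348 c=-250/29 d=1183/348
  seg 3: a=2 b=-665/174 c=183/116 d=-61/348
S(1/4) = -36833/7424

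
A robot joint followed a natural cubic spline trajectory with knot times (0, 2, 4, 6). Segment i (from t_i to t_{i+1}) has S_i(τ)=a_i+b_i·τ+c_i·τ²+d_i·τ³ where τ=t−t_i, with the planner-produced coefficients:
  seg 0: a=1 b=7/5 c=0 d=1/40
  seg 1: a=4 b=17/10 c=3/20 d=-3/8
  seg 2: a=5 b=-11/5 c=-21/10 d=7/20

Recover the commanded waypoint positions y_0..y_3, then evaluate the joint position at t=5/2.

y_0 = S_0(0) = a_0 = 1
y_1 = S_1(0) = a_1 = 4
y_2 = S_2(0) = a_2 = 5
y_3 = S_2(2) = -5
t_q=5/2 is in segment 1 (τ=1/2); S_1(τ)=1549/320

y_0=1 y_1=4 y_2=5 y_3=-5
S(5/2) = 1549/320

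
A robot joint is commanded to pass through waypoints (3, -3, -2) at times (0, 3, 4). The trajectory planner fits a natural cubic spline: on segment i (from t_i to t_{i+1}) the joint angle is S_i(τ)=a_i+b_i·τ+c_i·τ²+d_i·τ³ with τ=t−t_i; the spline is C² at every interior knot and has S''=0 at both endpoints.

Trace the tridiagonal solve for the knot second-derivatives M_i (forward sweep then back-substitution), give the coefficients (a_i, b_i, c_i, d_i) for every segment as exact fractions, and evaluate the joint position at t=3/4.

Δ: Δ0=-2, Δ1=1
row 1: diag=8, rhs=18; c'=1/8, d'=9/4
back: M1=9/4
M: M0=0, M1=9/4, M2=0
seg 0: a=3, c=M0/2=0, d=(M1−M0)/(6·3)=1/8, b=Δ0−h0·(2M0+M1)/6=-25/8
seg 1: a=-3, c=M1/2=9/8, d=(M2−M1)/(6·1)=-3/8, b=Δ1−h1·(2M1+M2)/6=1/4
t_q=3/4 → seg 0, τ=3/4; S=3+-25/8·τ+0·τ²+1/8·τ³=363/512

  seg 0: a=3 b=-25/8 c=0 d=1/8
  seg 1: a=-3 b=1/4 c=9/8 d=-3/8
S(3/4) = 363/512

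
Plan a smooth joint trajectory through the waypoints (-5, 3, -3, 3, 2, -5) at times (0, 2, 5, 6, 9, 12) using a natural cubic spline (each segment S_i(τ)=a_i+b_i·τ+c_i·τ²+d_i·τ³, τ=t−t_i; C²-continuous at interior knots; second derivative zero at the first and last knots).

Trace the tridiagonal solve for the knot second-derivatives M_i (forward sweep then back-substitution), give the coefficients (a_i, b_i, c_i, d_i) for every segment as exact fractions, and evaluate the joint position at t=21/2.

  seg 0: a=-5 b=12344/2019 c=0 d=-1067/2019
  seg 1: a=3 b=-460/2019 c=-2134/673 d=15628/18171
  seg 2: a=-3 b=8012/2019 c=9226/2019 d=-1708/673
  seg 3: a=3 b=11092/2019 c=-6146/2019 d=6673/18171
  seg 4: a=2 b=-5765/2019 c=527/2019 d=-527/18171
S(21/2) = -9657/5384

Δ: Δ0=4, Δ1=-2, Δ2=6, Δ3=-1/3, Δ4=-7/3
row 1: diag=10, rhs=-36; c'=3/10, d'=-18/5
row 2: denom=8−3·3/10=71/10; d'=(48−3·-18/5)/(71/10)=588/71
row 3: denom=8−1·10/71=558/71; d'=(-38−1·588/71)/(558/71)=-53/9
row 4: denom=12−3·71/186=673/62; d'=(-12−3·-53/9)/(673/62)=1054/2019
back: M4=1054/2019
back: M3=-53/9−71/186·1054/2019=-12292/2019
back: M2=588/71−10/71·-12292/2019=18452/2019
back: M1=-18/5−3/10·18452/2019=-4268/673
M: M0=0, M1=-4268/673, M2=18452/2019, M3=-12292/2019, M4=1054/2019, M5=0
seg 0: a=-5, c=M0/2=0, d=(M1−M0)/(6·2)=-1067/2019, b=Δ0−h0·(2M0+M1)/6=12344/2019
seg 1: a=3, c=M1/2=-2134/673, d=(M2−M1)/(6·3)=15628/18171, b=Δ1−h1·(2M1+M2)/6=-460/2019
seg 2: a=-3, c=M2/2=9226/2019, d=(M3−M2)/(6·1)=-1708/673, b=Δ2−h2·(2M2+M3)/6=8012/2019
seg 3: a=3, c=M3/2=-6146/2019, d=(M4−M3)/(6·3)=6673/18171, b=Δ3−h3·(2M3+M4)/6=11092/2019
seg 4: a=2, c=M4/2=527/2019, d=(M5−M4)/(6·3)=-527/18171, b=Δ4−h4·(2M4+M5)/6=-5765/2019
t_q=21/2 → seg 4, τ=3/2; S=2+-5765/2019·τ+527/2019·τ²+-527/18171·τ³=-9657/5384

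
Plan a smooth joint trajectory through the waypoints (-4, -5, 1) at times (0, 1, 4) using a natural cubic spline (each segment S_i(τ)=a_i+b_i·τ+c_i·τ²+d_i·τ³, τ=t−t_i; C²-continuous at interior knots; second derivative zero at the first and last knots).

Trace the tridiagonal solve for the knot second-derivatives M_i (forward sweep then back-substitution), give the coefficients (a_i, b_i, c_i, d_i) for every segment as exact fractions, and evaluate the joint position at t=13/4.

  seg 0: a=-4 b=-11/8 c=0 d=3/8
  seg 1: a=-5 b=-1/4 c=9/8 d=-1/8
S(13/4) = -661/512

Δ: Δ0=-1, Δ1=2
row 1: diag=8, rhs=18; c'=3/8, d'=9/4
back: M1=9/4
M: M0=0, M1=9/4, M2=0
seg 0: a=-4, c=M0/2=0, d=(M1−M0)/(6·1)=3/8, b=Δ0−h0·(2M0+M1)/6=-11/8
seg 1: a=-5, c=M1/2=9/8, d=(M2−M1)/(6·3)=-1/8, b=Δ1−h1·(2M1+M2)/6=-1/4
t_q=13/4 → seg 1, τ=9/4; S=-5+-1/4·τ+9/8·τ²+-1/8·τ³=-661/512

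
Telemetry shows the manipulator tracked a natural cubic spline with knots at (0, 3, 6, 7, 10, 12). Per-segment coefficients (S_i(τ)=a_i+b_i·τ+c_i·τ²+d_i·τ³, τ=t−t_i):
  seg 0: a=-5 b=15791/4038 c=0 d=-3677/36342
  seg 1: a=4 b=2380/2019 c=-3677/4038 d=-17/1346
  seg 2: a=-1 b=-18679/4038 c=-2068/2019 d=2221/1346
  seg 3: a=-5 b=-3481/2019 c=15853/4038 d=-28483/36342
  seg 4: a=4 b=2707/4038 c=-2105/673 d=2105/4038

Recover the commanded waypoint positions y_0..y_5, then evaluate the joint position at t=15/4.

y_0 = S_0(0) = a_0 = -5
y_1 = S_1(0) = a_1 = 4
y_2 = S_2(0) = a_2 = -1
y_3 = S_3(0) = a_3 = -5
y_4 = S_4(0) = a_4 = 4
y_5 = S_4(2) = -3
t_q=15/4 is in segment 1 (τ=3/4); S_1(τ)=376153/86144

y_0=-5 y_1=4 y_2=-1 y_3=-5 y_4=4 y_5=-3
S(15/4) = 376153/86144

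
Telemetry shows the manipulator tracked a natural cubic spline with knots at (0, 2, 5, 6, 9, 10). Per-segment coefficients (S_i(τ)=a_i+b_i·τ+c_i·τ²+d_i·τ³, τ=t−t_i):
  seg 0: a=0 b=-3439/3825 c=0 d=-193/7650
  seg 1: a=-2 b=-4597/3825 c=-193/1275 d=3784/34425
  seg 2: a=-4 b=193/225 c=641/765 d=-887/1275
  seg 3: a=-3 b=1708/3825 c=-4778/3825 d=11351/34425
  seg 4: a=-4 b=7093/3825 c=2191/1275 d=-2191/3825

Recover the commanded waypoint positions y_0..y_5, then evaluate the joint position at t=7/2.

y_0=0 y_1=-2 y_2=-4 y_3=-3 y_4=-4 y_5=-1
S(7/2) = -6413/1700

y_0 = S_0(0) = a_0 = 0
y_1 = S_1(0) = a_1 = -2
y_2 = S_2(0) = a_2 = -4
y_3 = S_3(0) = a_3 = -3
y_4 = S_4(0) = a_4 = -4
y_5 = S_4(1) = -1
t_q=7/2 is in segment 1 (τ=3/2); S_1(τ)=-6413/1700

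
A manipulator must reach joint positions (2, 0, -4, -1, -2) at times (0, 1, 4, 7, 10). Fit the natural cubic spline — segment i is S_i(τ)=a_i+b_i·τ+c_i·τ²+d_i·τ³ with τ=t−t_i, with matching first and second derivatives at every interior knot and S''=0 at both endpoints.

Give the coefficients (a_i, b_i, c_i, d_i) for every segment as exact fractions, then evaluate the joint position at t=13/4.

Δ: Δ0=-2, Δ1=-4/3, Δ2=1, Δ3=-1/3
row 1: diag=8, rhs=4; c'=3/8, d'=1/2
row 2: denom=12−3·3/8=87/8; d'=(14−3·1/2)/(87/8)=100/87
row 3: denom=12−3·8/29=324/29; d'=(-8−3·100/87)/(324/29)=-83/81
back: M3=-83/81
back: M2=100/87−8/29·-83/81=116/81
back: M1=1/2−3/8·116/81=-1/27
M: M0=0, M1=-1/27, M2=116/81, M3=-83/81, M4=0
seg 0: a=2, c=M0/2=0, d=(M1−M0)/(6·1)=-1/162, b=Δ0−h0·(2M0+M1)/6=-323/162
seg 1: a=0, c=M1/2=-1/54, d=(M2−M1)/(6·3)=119/1458, b=Δ1−h1·(2M1+M2)/6=-163/81
seg 2: a=-4, c=M2/2=58/81, d=(M3−M2)/(6·3)=-199/1458, b=Δ2−h2·(2M2+M3)/6=13/162
seg 3: a=-1, c=M3/2=-83/162, d=(M4−M3)/(6·3)=83/1458, b=Δ3−h3·(2M3+M4)/6=56/81
t_q=13/4 → seg 1, τ=9/4; S=0+-163/81·τ+-1/54·τ²+119/1458·τ³=-4253/1152

  seg 0: a=2 b=-323/162 c=0 d=-1/162
  seg 1: a=0 b=-163/81 c=-1/54 d=119/1458
  seg 2: a=-4 b=13/162 c=58/81 d=-199/1458
  seg 3: a=-1 b=56/81 c=-83/162 d=83/1458
S(13/4) = -4253/1152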